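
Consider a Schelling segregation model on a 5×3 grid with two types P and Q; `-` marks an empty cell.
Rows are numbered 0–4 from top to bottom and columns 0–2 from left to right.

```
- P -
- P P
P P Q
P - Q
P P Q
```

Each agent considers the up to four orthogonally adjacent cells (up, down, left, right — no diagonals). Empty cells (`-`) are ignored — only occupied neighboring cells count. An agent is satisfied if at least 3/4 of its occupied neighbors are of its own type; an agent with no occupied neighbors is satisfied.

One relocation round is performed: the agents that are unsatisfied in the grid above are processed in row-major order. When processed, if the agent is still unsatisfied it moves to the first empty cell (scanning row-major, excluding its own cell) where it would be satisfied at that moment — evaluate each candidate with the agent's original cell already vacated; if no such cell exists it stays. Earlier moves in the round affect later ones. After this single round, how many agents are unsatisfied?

0

Initially unsatisfied (in order): (1,2), (2,1), (2,2), (4,1), (4,2).
  (1,2) → (0,0).
  (2,1) → (0,2).
  (2,2): now satisfied by earlier moves; stays.
  (4,1) → (1,0).
  (4,2): now satisfied by earlier moves; stays.
Resulting grid:
P P P
P P -
P - Q
P - Q
P - Q
All satisfied now.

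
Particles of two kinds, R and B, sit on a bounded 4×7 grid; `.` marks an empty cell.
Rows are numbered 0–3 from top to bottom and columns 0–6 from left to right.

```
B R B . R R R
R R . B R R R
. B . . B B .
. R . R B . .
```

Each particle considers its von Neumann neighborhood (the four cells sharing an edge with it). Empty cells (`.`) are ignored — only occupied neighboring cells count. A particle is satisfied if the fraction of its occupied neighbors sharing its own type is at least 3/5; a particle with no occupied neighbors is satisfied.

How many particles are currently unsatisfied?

(0,0)B 0/2 unhappy
(0,1)R 1/3 unhappy
(0,2)B 0/1 unhappy
(0,4)R 2/2 ok
(0,5)R 3/3 ok
(0,6)R 2/2 ok
(1,0)R 1/2 unhappy
(1,1)R 2/3 ok
(1,3)B 0/1 unhappy
(1,4)R 2/4 unhappy
(1,5)R 3/4 ok
(1,6)R 2/2 ok
(2,1)B 0/2 unhappy
(2,4)B 2/3 ok
(2,5)B 1/2 unhappy
(3,1)R 0/1 unhappy
(3,3)R 0/1 unhappy
(3,4)B 1/2 unhappy
Unsatisfied: (0,0), (0,1), (0,2), (1,0), (1,3), (1,4), (2,1), (2,5), (3,1), (3,3), (3,4) — 11 in total.

11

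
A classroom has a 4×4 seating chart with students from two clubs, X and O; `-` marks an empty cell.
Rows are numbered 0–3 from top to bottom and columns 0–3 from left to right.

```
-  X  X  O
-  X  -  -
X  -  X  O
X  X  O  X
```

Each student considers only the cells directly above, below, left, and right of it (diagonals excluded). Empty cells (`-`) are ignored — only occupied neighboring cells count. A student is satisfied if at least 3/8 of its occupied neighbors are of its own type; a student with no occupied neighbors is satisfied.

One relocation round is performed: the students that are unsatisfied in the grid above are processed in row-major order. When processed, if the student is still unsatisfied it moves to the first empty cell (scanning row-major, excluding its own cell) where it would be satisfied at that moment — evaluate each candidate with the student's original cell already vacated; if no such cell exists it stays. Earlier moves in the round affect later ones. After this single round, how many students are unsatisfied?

0

Initially unsatisfied (in order): (0,3), (2,2), (2,3), (3,2), (3,3).
  (0,3) → (1,3).
  (2,2) → (0,0).
  (2,3): now satisfied by earlier moves; stays.
  (3,2) → (0,3).
  (3,3) → (1,0).
Resulting grid:
X X X O
X X - O
X - - O
X X - -
All satisfied now.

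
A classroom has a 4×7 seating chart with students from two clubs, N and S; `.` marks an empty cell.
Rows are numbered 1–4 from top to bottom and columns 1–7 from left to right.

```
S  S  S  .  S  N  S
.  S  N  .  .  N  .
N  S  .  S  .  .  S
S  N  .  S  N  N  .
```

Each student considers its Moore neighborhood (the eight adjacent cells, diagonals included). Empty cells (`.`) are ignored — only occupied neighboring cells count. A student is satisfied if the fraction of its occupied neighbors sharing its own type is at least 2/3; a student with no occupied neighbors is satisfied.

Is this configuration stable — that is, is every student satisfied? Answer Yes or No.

(1,1)S 2/2 ✓
(1,2)S 3/4 ✓
(1,3)S 2/3 ✓
(1,5)S 0/2 ✗
(1,6)N 1/3 ✗
(1,7)S 0/2 ✗
(2,2)S 4/6 ✓
(2,3)N 0/5 ✗
(2,6)N 1/4 ✗
(3,1)N 1/4 ✗
(3,2)S 2/5 ✗
(3,4)S 1/3 ✗
(3,7)S 0/2 ✗
(4,1)S 1/3 ✗
(4,2)N 1/3 ✗
(4,4)S 1/2 ✗
(4,5)N 1/3 ✗
(4,6)N 1/2 ✗
For instance (1,5) has only 0/2 same-type neighbors, below 2/3.

No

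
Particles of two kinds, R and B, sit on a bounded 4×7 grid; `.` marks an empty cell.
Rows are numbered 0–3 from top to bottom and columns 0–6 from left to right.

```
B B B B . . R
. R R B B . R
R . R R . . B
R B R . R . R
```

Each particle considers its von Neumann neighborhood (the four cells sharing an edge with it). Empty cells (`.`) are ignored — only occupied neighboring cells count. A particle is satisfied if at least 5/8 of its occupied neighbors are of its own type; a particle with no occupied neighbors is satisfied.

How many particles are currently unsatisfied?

Row 0: (0,0)B 1/1 ok · (0,1)B 2/3 ok · (0,2)B 2/3 ok · (0,3)B 2/2 ok · (0,6)R 1/1 ok
Row 1: (1,1)R 1/2 unhappy · (1,2)R 2/4 unhappy · (1,3)B 2/4 unhappy · (1,4)B 1/1 ok · (1,6)R 1/2 unhappy
Row 2: (2,0)R 1/1 ok · (2,2)R 3/3 ok · (2,3)R 1/2 unhappy · (2,6)B 0/2 unhappy
Row 3: (3,0)R 1/2 unhappy · (3,1)B 0/2 unhappy · (3,2)R 1/2 unhappy · (3,4)R 0/0 ok · (3,6)R 0/1 unhappy
Unsatisfied: (1,1), (1,2), (1,3), (1,6), (2,3), (2,6), (3,0), (3,1), (3,2), (3,6) — 10 in total.

10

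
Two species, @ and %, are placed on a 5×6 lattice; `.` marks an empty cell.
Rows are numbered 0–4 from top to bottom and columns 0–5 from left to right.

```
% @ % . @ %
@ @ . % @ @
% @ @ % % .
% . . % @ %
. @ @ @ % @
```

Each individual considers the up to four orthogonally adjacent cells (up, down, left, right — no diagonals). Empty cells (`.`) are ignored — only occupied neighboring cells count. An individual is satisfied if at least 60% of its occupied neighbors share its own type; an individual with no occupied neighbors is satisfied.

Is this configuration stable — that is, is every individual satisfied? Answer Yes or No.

(0,0)% 0/2 ✗
(0,1)@ 1/3 ✗
(0,2)% 0/1 ✗
(0,4)@ 1/2 ✗
(0,5)% 0/2 ✗
(1,0)@ 1/3 ✗
(1,1)@ 3/3 ✓
(1,3)% 1/2 ✗
(1,4)@ 2/4 ✗
(1,5)@ 1/2 ✗
(2,0)% 1/3 ✗
(2,1)@ 2/3 ✓
(2,2)@ 1/2 ✗
(2,3)% 3/4 ✓
(2,4)% 1/3 ✗
(3,0)% 1/1 ✓
(3,3)% 1/3 ✗
(3,4)@ 0/4 ✗
(3,5)% 0/2 ✗
(4,1)@ 1/1 ✓
(4,2)@ 2/2 ✓
(4,3)@ 1/3 ✗
(4,4)% 0/3 ✗
(4,5)@ 0/2 ✗
For instance (0,0) has only 0/2 same-type neighbors, below 3/5.

No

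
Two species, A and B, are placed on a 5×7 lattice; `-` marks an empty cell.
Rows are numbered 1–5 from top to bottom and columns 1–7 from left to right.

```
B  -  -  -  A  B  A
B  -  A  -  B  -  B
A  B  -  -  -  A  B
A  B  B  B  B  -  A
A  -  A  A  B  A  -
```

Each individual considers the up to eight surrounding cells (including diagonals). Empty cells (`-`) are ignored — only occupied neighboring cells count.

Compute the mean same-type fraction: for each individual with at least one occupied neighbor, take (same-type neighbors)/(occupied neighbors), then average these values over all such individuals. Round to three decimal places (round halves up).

Row 1: (1,1)B 1/1 · (1,5)A 0/2 · (1,6)B 2/4 · (1,7)A 0/2
Row 2: (2,1)B 2/3 · (2,3)A 0/1 · (2,5)B 1/3 · (2,7)B 2/4
Row 3: (3,1)A 1/4 · (3,2)B 3/6 · (3,6)A 1/5 · (3,7)B 1/3
Row 4: (4,1)A 2/4 · (4,2)B 2/6 · (4,3)B 3/5 · (4,4)B 3/5 · (4,5)B 2/5 · (4,7)A 2/3
Row 5: (5,1)A 1/2 · (5,3)A 1/4 · (5,4)A 1/5 · (5,5)B 2/4 · (5,6)A 1/3
Sum over 23 individuals: 1/1 + 0/2 + 2/4 + 0/2 + 2/3 + 0/1 + 1/3 + 2/4 + 1/4 + 3/6 + 1/5 + 1/3 + 2/4 + 2/6 + 3/5 + 3/5 + 2/5 + 2/3 + 1/2 + 1/4 + 1/5 + 2/4 + 1/3 = 55/6; mean = 55/6 ÷ 23 = 55/138 = 0.398550… → 0.399.

0.399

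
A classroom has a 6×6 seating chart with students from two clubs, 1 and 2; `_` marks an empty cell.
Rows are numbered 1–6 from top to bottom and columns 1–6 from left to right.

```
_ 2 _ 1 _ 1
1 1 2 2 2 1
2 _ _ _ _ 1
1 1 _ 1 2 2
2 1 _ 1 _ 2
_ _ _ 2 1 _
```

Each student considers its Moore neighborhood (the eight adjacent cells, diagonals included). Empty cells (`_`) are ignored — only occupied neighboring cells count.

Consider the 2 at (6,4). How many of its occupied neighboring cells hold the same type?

Occupied neighbors of (6,4): (5,4)=1, (6,5)=1.
Same type (2): 0 of 2.

0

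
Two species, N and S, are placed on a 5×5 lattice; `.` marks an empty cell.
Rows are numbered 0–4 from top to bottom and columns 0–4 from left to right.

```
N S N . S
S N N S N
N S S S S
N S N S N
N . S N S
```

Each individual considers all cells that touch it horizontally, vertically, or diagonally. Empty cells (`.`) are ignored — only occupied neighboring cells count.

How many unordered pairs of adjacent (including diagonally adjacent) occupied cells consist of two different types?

Scan each occupied cell's neighbors to the right and below (and the two forward diagonals) so each pair is counted once.
From row 0: 7 unlike of 12 pairs (running 7/12).
From row 1: 11 unlike of 17 pairs (running 18/29).
From row 2: 8 unlike of 17 pairs (running 26/46).
From row 3: 8 unlike of 14 pairs (running 34/60).
From row 4: 2 unlike of 2 pairs (running 36/62).
Total adjacent occupied pairs: 62; unlike-type pairs: 36.

36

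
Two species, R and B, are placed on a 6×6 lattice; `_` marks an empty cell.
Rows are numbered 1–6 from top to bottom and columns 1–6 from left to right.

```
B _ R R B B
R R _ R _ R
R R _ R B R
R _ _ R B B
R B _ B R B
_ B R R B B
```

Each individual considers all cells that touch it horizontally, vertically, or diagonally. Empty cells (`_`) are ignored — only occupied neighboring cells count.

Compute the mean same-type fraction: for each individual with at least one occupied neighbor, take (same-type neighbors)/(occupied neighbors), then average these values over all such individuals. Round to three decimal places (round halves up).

(1,1)B 0/2
(1,3)R 3/3
(1,4)R 2/3
(1,5)B 1/4
(1,6)B 1/2
(2,1)R 3/4
(2,2)R 4/5
(2,4)R 3/5
(2,6)R 1/4
(3,1)R 4/4
(3,2)R 4/4
(3,4)R 2/4
(3,5)B 2/7
(3,6)R 1/4
(4,1)R 3/4
(4,4)R 2/5
(4,5)B 4/8
(4,6)B 3/5
(5,1)R 1/3
(5,2)B 1/4
(5,4)B 2/6
(5,5)R 2/8
(5,6)B 4/5
(6,2)B 1/3
(6,3)R 1/4
(6,4)R 2/4
(6,5)B 3/5
(6,6)B 2/3
Sum over 28 individuals: 0/2 + 3/3 + 2/3 + 1/4 + 1/2 + 3/4 + 4/5 + 3/5 + 1/4 + 4/4 + 4/4 + 2/4 + 2/7 + 1/4 + 3/4 + 2/5 + 4/8 + 3/5 + 1/3 + 1/4 + 2/6 + 2/8 + 4/5 + 1/3 + 1/4 + 2/4 + 3/5 + 2/3 = 1514/105; mean = 1514/105 ÷ 28 = 757/1470 = 0.514965… → 0.515.

0.515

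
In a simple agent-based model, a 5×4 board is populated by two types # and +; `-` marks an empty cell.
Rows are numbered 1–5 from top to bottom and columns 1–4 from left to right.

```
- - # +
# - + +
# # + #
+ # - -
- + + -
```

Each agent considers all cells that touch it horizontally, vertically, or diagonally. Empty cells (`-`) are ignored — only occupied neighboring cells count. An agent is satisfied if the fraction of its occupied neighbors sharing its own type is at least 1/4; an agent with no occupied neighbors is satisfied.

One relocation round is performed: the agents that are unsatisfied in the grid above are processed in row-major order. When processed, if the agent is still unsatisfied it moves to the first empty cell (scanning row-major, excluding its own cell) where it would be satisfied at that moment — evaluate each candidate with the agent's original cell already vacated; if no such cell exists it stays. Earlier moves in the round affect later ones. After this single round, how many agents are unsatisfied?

0

Initially unsatisfied (in order): (1,3), (3,4).
  (1,3) → (1,1).
  (3,4) → (1,2).
Resulting grid:
# # - +
# - + +
# # + -
+ # - -
- + + -
All satisfied now.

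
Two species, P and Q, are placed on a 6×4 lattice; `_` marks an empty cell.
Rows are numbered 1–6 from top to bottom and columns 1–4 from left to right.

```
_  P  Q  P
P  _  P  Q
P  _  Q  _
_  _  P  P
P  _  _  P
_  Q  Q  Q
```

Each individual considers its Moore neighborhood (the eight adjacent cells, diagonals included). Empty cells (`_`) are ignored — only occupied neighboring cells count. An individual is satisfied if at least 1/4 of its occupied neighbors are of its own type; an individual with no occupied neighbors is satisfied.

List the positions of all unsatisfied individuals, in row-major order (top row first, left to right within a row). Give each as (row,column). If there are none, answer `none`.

Row 1: (1,2)P 2/3 ok · (1,3)Q 1/4 ok · (1,4)P 1/3 ok
Row 2: (2,1)P 2/2 ok · (2,3)P 2/5 ok · (2,4)Q 2/4 ok
Row 3: (3,1)P 1/1 ok · (3,3)Q 1/4 ok
Row 4: (4,3)P 2/3 ok · (4,4)P 2/3 ok
Row 5: (5,1)P 0/1 unhappy · (5,4)P 2/4 ok
Row 6: (6,2)Q 1/2 ok · (6,3)Q 2/3 ok · (6,4)Q 1/2 ok

(5,1)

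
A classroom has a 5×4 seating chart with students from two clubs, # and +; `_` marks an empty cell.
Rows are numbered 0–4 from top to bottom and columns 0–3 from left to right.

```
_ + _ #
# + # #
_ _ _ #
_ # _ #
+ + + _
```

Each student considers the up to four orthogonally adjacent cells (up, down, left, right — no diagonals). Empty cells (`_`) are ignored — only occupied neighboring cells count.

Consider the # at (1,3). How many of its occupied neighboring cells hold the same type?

Occupied neighbors of (1,3): (0,3)=#, (2,3)=#, (1,2)=#.
Same type (#): 3 of 3.

3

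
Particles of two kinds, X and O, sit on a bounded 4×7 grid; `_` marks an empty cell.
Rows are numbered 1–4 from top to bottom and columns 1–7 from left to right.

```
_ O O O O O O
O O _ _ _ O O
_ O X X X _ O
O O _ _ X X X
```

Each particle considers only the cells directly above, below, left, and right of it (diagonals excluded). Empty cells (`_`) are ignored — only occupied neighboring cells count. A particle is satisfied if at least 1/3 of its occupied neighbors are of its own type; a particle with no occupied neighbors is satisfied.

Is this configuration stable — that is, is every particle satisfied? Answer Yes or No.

Row 1: (1,2)O 2/2 ok · (1,3)O 2/2 ok · (1,4)O 2/2 ok · (1,5)O 2/2 ok · (1,6)O 3/3 ok · (1,7)O 2/2 ok
Row 2: (2,1)O 1/1 ok · (2,2)O 3/3 ok · (2,6)O 2/2 ok · (2,7)O 3/3 ok
Row 3: (3,2)O 2/3 ok · (3,3)X 1/2 ok · (3,4)X 2/2 ok · (3,5)X 2/2 ok · (3,7)O 1/2 ok
Row 4: (4,1)O 1/1 ok · (4,2)O 2/2 ok · (4,5)X 2/2 ok · (4,6)X 2/2 ok · (4,7)X 1/2 ok
All meet the threshold, so the configuration is stable.

Yes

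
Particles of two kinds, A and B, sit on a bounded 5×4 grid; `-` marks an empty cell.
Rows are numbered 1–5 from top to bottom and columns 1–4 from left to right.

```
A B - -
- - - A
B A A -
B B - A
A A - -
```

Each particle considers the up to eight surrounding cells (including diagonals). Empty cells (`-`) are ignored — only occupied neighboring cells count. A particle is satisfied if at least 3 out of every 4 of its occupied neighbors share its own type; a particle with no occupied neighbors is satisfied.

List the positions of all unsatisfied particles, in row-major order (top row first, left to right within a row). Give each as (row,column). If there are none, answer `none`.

Row 1: (1,1)A 0/1 not · (1,2)B 0/1 not
Row 2: (2,4)A 1/1 satisfied
Row 3: (3,1)B 2/3 not · (3,2)A 1/4 not · (3,3)A 3/4 satisfied
Row 4: (4,1)B 2/5 not · (4,2)B 2/6 not · (4,4)A 1/1 satisfied
Row 5: (5,1)A 1/3 not · (5,2)A 1/3 not

(1,1), (1,2), (3,1), (3,2), (4,1), (4,2), (5,1), (5,2)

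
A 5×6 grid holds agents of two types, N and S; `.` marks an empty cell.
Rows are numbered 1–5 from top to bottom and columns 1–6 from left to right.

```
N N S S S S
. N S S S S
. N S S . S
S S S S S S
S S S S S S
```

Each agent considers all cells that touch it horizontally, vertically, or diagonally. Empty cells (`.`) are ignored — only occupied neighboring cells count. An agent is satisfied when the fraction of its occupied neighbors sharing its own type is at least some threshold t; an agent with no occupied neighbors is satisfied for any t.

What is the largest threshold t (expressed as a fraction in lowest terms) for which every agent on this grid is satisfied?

1/6

(1,1)N 2/2
(1,2)N 2/4
(1,3)S 3/5
(1,4)S 5/5
(1,5)S 5/5
(1,6)S 3/3
(2,2)N 3/6
(2,3)S 5/8
(2,4)S 7/7
(2,5)S 7/7
(2,6)S 4/4
(3,2)N 1/6
(3,3)S 6/8
(3,4)S 7/7
(3,6)S 4/4
(4,1)S 3/4
(4,2)S 6/7
(4,3)S 7/8
(4,4)S 7/7
(4,5)S 7/7
(4,6)S 4/4
(5,1)S 3/3
(5,2)S 5/5
(5,3)S 5/5
(5,4)S 5/5
(5,5)S 5/5
(5,6)S 3/3
The smallest same-type fraction is 1/6 at (3,2), which reduces to 1/6. Any threshold above that leaves this agent unsatisfied.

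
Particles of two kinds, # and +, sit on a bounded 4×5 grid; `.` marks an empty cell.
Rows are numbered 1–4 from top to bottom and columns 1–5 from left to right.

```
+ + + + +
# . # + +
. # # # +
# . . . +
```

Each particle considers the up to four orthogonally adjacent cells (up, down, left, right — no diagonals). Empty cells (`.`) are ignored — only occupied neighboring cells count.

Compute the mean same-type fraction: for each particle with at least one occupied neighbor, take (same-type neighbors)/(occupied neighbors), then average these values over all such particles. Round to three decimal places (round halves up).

0.714

Row 1: (1,1)+ 1/2 · (1,2)+ 2/2 · (1,3)+ 2/3 · (1,4)+ 3/3 · (1,5)+ 2/2
Row 2: (2,1)# 0/1 · (2,3)# 1/3 · (2,4)+ 2/4 · (2,5)+ 3/3
Row 3: (3,2)# 1/1 · (3,3)# 3/3 · (3,4)# 1/3 · (3,5)+ 2/3
Row 4: (4,1)# — no occupied neighbors · (4,5)+ 1/1
Sum over 14 particles: 1/2 + 2/2 + 2/3 + 3/3 + 2/2 + 0/1 + 1/3 + 2/4 + 3/3 + 1/1 + 3/3 + 1/3 + 2/3 + 1/1 = 10; mean = 10 ÷ 14 = 5/7 = 0.714285… → 0.714.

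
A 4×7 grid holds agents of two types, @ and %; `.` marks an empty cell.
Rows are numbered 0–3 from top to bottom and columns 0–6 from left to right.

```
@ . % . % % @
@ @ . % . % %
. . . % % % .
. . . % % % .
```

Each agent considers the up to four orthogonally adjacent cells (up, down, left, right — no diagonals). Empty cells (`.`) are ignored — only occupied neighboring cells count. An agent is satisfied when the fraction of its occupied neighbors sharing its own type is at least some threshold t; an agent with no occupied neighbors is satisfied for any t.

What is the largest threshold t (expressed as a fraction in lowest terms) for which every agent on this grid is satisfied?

0/1

(0,0)@ 1/1
(0,2)% — no occupied neighbors
(0,4)% 1/1
(0,5)% 2/3
(0,6)@ 0/2
(1,0)@ 2/2
(1,1)@ 1/1
(1,3)% 1/1
(1,5)% 3/3
(1,6)% 1/2
(2,3)% 3/3
(2,4)% 3/3
(2,5)% 3/3
(3,3)% 2/2
(3,4)% 3/3
(3,5)% 2/2
The smallest same-type fraction is 0/2 at (0,6), which reduces to 0/1. Any threshold above that leaves this agent unsatisfied.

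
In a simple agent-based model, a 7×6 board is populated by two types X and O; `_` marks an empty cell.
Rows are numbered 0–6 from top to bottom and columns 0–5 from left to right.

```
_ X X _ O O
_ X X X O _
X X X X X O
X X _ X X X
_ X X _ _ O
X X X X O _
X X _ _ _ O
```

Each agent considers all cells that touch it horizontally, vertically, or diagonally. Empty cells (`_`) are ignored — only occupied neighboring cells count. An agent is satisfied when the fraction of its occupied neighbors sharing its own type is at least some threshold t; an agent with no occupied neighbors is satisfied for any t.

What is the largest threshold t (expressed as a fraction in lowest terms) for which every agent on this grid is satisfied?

Row 0: (0,1)X 3/3 · (0,2)X 4/4 · (0,4)O 2/3 · (0,5)O 2/2
Row 1: (1,1)X 6/6 · (1,2)X 7/7 · (1,3)X 5/7 · (1,4)O 3/6
Row 2: (2,0)X 4/4 · (2,1)X 6/6 · (2,2)X 7/7 · (2,3)X 6/7 · (2,4)X 5/7 · (2,5)O 1/4
Row 3: (3,0)X 4/4 · (3,1)X 6/6 · (3,3)X 5/5 · (3,4)X 4/6 · (3,5)X 2/4
Row 4: (4,1)X 6/6 · (4,2)X 6/6 · (4,5)O 1/3
Row 5: (5,0)X 4/4 · (5,1)X 6/6 · (5,2)X 5/5 · (5,3)X 2/3 · (5,4)O 2/3
Row 6: (6,0)X 3/3 · (6,1)X 4/4 · (6,5)O 1/1
The smallest same-type fraction is 1/4 at (2,5), which reduces to 1/4. Any threshold above that leaves this agent unsatisfied.

1/4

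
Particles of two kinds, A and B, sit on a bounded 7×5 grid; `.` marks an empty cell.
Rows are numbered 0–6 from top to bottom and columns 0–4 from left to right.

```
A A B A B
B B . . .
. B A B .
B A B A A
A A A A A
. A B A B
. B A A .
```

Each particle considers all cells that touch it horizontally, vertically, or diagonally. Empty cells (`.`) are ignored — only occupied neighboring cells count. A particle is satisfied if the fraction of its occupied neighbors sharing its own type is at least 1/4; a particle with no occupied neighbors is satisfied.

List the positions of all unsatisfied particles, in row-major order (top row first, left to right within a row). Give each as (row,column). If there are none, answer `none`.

(0,0)A 1/3 satisfied
(0,1)A 1/4 satisfied
(0,2)B 1/3 satisfied
(0,3)A 0/2 not
(0,4)B 0/1 not
(1,0)B 2/4 satisfied
(1,1)B 3/6 satisfied
(2,1)B 4/6 satisfied
(2,2)A 2/6 satisfied
(2,3)B 1/4 satisfied
(3,0)B 1/4 satisfied
(3,1)A 4/7 satisfied
(3,2)B 2/8 satisfied
(3,3)A 5/7 satisfied
(3,4)A 3/4 satisfied
(4,0)A 3/4 satisfied
(4,1)A 4/7 satisfied
(4,2)A 6/8 satisfied
(4,3)A 5/8 satisfied
(4,4)A 4/5 satisfied
(5,1)A 4/6 satisfied
(5,2)B 1/8 not
(5,3)A 5/7 satisfied
(5,4)B 0/4 not
(6,1)B 1/3 satisfied
(6,2)A 3/5 satisfied
(6,3)A 2/4 satisfied

(0,3), (0,4), (5,2), (5,4)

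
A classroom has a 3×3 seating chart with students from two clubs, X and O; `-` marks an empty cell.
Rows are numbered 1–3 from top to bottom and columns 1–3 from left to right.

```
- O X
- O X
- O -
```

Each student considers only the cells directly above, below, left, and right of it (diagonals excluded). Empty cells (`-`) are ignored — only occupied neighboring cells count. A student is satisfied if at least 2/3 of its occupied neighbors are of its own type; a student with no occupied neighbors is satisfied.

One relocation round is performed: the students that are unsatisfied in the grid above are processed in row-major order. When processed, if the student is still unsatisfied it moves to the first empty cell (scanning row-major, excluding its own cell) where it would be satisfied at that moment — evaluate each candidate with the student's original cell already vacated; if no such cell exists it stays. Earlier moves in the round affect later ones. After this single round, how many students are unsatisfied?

2

Initially unsatisfied (in order): (1,2), (1,3), (2,3).
  (1,2) → (1,1).
  (1,3): now satisfied by earlier moves; stays.
  (2,3): no empty cell satisfies it; stays.
Resulting grid:
O - X
- O X
- O -
Unsatisfied now: (2,2), (2,3).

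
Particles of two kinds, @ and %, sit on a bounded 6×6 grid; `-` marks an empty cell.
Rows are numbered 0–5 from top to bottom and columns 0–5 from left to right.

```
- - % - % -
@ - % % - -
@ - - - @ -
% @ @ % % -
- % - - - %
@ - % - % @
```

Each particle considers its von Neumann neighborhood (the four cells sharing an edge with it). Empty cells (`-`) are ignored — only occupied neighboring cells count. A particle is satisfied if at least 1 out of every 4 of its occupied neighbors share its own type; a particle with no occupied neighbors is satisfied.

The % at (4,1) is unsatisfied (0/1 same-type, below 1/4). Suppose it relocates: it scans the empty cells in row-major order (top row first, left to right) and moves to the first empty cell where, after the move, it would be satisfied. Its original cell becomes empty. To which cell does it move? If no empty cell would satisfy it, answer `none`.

(0,1)

Vacating (4,1). Empty cells in order:
  (0,0): 0/1 same-type → still unsatisfied.
  (0,1): 1/1 same-type → satisfied — stop here.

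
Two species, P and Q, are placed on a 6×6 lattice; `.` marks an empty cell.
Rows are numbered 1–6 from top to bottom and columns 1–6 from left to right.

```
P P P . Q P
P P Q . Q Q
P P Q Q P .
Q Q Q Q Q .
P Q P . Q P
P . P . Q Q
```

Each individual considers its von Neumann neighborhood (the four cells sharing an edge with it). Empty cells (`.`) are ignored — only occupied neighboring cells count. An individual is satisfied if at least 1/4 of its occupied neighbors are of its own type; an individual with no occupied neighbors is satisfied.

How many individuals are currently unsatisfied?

3

(1,1)P 2/2 ok
(1,2)P 3/3 ok
(1,3)P 1/2 ok
(1,5)Q 1/2 ok
(1,6)P 0/2 unhappy
(2,1)P 3/3 ok
(2,2)P 3/4 ok
(2,3)Q 1/3 ok
(2,5)Q 2/3 ok
(2,6)Q 1/2 ok
(3,1)P 2/3 ok
(3,2)P 2/4 ok
(3,3)Q 3/4 ok
(3,4)Q 2/3 ok
(3,5)P 0/3 unhappy
(4,1)Q 1/3 ok
(4,2)Q 3/4 ok
(4,3)Q 3/4 ok
(4,4)Q 3/3 ok
(4,5)Q 2/3 ok
(5,1)P 1/3 ok
(5,2)Q 1/3 ok
(5,3)P 1/3 ok
(5,5)Q 2/3 ok
(5,6)P 0/2 unhappy
(6,1)P 1/1 ok
(6,3)P 1/1 ok
(6,5)Q 2/2 ok
(6,6)Q 1/2 ok
Unsatisfied: (1,6), (3,5), (5,6) — 3 in total.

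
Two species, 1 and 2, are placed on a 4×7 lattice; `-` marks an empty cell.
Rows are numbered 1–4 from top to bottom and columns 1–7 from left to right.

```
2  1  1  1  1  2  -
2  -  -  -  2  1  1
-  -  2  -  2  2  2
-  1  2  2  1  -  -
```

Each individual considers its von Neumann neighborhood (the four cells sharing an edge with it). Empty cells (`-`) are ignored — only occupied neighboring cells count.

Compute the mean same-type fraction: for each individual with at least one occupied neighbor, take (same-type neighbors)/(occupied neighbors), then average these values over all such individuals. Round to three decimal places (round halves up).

0.523

Row 1: (1,1)2 1/2 · (1,2)1 1/2 · (1,3)1 2/2 · (1,4)1 2/2 · (1,5)1 1/3 · (1,6)2 0/2
Row 2: (2,1)2 1/1 · (2,5)2 1/3 · (2,6)1 1/4 · (2,7)1 1/2
Row 3: (3,3)2 1/1 · (3,5)2 2/3 · (3,6)2 2/3 · (3,7)2 1/2
Row 4: (4,2)1 0/1 · (4,3)2 2/3 · (4,4)2 1/2 · (4,5)1 0/2
Sum over 18 individuals: 1/2 + 1/2 + 2/2 + 2/2 + 1/3 + 0/2 + 1/1 + 1/3 + 1/4 + 1/2 + 1/1 + 2/3 + 2/3 + 1/2 + 0/1 + 2/3 + 1/2 + 0/2 = 113/12; mean = 113/12 ÷ 18 = 113/216 = 0.523148… → 0.523.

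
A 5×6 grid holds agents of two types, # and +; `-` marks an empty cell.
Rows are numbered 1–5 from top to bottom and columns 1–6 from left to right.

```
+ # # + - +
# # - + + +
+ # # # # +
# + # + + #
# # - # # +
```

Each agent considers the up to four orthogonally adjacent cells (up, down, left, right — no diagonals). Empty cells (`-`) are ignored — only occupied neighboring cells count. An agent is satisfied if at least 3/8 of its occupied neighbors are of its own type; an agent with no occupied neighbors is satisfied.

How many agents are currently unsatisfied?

(1,1)+ 0/2 not
(1,2)# 2/3 satisfied
(1,3)# 1/2 satisfied
(1,4)+ 1/2 satisfied
(1,6)+ 1/1 satisfied
(2,1)# 1/3 not
(2,2)# 3/3 satisfied
(2,4)+ 2/3 satisfied
(2,5)+ 2/3 satisfied
(2,6)+ 3/3 satisfied
(3,1)+ 0/3 not
(3,2)# 2/4 satisfied
(3,3)# 3/3 satisfied
(3,4)# 2/4 satisfied
(3,5)# 1/4 not
(3,6)+ 1/3 not
(4,1)# 1/3 not
(4,2)+ 0/4 not
(4,3)# 1/3 not
(4,4)+ 1/4 not
(4,5)+ 1/4 not
(4,6)# 0/3 not
(5,1)# 2/2 satisfied
(5,2)# 1/2 satisfied
(5,4)# 1/2 satisfied
(5,5)# 1/3 not
(5,6)+ 0/2 not
Unsatisfied: (1,1), (2,1), (3,1), (3,5), (3,6), (4,1), (4,2), (4,3), (4,4), (4,5), (4,6), (5,5), (5,6) — 13 in total.

13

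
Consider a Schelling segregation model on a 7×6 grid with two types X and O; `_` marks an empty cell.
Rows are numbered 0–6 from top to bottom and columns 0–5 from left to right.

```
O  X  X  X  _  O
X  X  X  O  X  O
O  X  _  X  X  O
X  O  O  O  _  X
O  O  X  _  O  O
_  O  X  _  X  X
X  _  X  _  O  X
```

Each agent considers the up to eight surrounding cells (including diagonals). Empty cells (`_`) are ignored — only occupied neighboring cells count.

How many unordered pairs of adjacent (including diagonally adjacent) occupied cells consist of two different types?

45

Scan each occupied cell's neighbors to the right and below (and the two forward diagonals) so each pair is counted once.
Row 0: O(0,0)–X(0,1)≠ O(0,0)–X(1,0)≠ O(0,0)–X(1,1)≠ X(0,1)–X(0,2)= X(0,1)–X(1,1)= X(0,1)–X(1,2)= X(0,1)–X(1,0)= X(0,2)–X(0,3)= X(0,2)–X(1,2)= X(0,2)–O(1,3)≠ X(0,2)–X(1,1)= X(0,3)–O(1,3)≠ X(0,3)–X(1,4)= X(0,3)–X(1,2)= O(0,5)–O(1,5)= O(0,5)–X(1,4)≠  → 6/16 unlike.
Row 1: X(1,0)–X(1,1)= X(1,0)–O(2,0)≠ X(1,0)–X(2,1)= X(1,1)–X(1,2)= X(1,1)–X(2,1)= X(1,1)–O(2,0)≠ X(1,2)–O(1,3)≠ X(1,2)–X(2,3)= X(1,2)–X(2,1)= O(1,3)–X(1,4)≠ O(1,3)–X(2,3)≠ O(1,3)–X(2,4)≠ X(1,4)–O(1,5)≠ X(1,4)–X(2,4)= X(1,4)–O(2,5)≠ X(1,4)–X(2,3)= O(1,5)–O(2,5)= O(1,5)–X(2,4)≠  → 9/18 unlike.
Row 2: O(2,0)–X(2,1)≠ O(2,0)–X(3,0)≠ O(2,0)–O(3,1)= X(2,1)–O(3,1)≠ X(2,1)–O(3,2)≠ X(2,1)–X(3,0)= X(2,3)–X(2,4)= X(2,3)–O(3,3)≠ X(2,3)–O(3,2)≠ X(2,4)–O(2,5)≠ X(2,4)–X(3,5)= X(2,4)–O(3,3)≠ O(2,5)–X(3,5)≠  → 9/13 unlike.
Row 3: X(3,0)–O(3,1)≠ X(3,0)–O(4,0)≠ X(3,0)–O(4,1)≠ O(3,1)–O(3,2)= O(3,1)–O(4,1)= O(3,1)–X(4,2)≠ O(3,1)–O(4,0)= O(3,2)–O(3,3)= O(3,2)–X(4,2)≠ O(3,2)–O(4,1)= O(3,3)–O(4,4)= O(3,3)–X(4,2)≠ X(3,5)–O(4,5)≠ X(3,5)–O(4,4)≠  → 8/14 unlike.
Row 4: O(4,0)–O(4,1)= O(4,0)–O(5,1)= O(4,1)–X(4,2)≠ O(4,1)–O(5,1)= O(4,1)–X(5,2)≠ X(4,2)–X(5,2)= X(4,2)–O(5,1)≠ O(4,4)–O(4,5)= O(4,4)–X(5,4)≠ O(4,4)–X(5,5)≠ O(4,5)–X(5,5)≠ O(4,5)–X(5,4)≠  → 7/12 unlike.
Row 5: O(5,1)–X(5,2)≠ O(5,1)–X(6,2)≠ O(5,1)–X(6,0)≠ X(5,2)–X(6,2)= X(5,4)–X(5,5)= X(5,4)–O(6,4)≠ X(5,4)–X(6,5)= X(5,5)–X(6,5)= X(5,5)–O(6,4)≠  → 5/9 unlike.
Row 6: O(6,4)–X(6,5)≠  → 1/1 unlike.
Total adjacent occupied pairs: 83; unlike-type pairs: 45.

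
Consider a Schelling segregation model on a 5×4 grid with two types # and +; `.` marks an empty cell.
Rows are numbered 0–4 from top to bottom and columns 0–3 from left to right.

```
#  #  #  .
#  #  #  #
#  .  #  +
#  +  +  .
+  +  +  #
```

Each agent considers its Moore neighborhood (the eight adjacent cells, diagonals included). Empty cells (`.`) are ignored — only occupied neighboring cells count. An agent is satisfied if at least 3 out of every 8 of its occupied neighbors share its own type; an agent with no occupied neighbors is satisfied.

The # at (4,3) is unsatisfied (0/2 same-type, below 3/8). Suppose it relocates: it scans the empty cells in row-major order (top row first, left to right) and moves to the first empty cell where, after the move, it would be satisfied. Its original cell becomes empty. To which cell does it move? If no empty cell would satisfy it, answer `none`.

Vacating (4,3). Empty cells in order:
  (0,3): 3/3 same-type → satisfied — stop here.

(0,3)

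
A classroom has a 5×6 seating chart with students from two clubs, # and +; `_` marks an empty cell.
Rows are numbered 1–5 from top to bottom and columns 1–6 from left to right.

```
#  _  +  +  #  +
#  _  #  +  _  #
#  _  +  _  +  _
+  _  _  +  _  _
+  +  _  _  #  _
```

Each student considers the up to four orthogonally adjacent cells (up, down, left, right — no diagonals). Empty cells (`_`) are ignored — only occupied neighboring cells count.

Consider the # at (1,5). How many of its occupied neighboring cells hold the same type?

0

Occupied neighbors of (1,5): (1,4)=+, (1,6)=+.
Same type (#): 0 of 2.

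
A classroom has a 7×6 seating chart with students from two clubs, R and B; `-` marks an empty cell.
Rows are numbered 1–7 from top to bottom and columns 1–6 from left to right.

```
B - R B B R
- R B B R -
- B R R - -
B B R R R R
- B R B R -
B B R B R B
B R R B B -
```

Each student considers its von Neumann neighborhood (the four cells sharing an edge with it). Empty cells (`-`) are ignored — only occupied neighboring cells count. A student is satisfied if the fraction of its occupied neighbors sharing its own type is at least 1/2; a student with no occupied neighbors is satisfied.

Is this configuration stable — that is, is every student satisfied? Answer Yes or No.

No

(1,1)B 0/0 satisfied
(1,3)R 0/2 not
(1,4)B 2/3 satisfied
(1,5)B 1/3 not
(1,6)R 0/1 not
(2,2)R 0/2 not
(2,3)B 1/4 not
(2,4)B 2/4 satisfied
(2,5)R 0/2 not
(3,2)B 1/3 not
(3,3)R 2/4 satisfied
(3,4)R 2/3 satisfied
(4,1)B 1/1 satisfied
(4,2)B 3/4 satisfied
(4,3)R 3/4 satisfied
(4,4)R 3/4 satisfied
(4,5)R 3/3 satisfied
(4,6)R 1/1 satisfied
(5,2)B 2/3 satisfied
(5,3)R 2/4 satisfied
(5,4)B 1/4 not
(5,5)R 2/3 satisfied
(6,1)B 2/2 satisfied
(6,2)B 2/4 satisfied
(6,3)R 2/4 satisfied
(6,4)B 2/4 satisfied
(6,5)R 1/4 not
(6,6)B 0/1 not
(7,1)B 1/2 satisfied
(7,2)R 1/3 not
(7,3)R 2/3 satisfied
(7,4)B 2/3 satisfied
(7,5)B 1/2 satisfied
For instance (1,3) has only 0/2 same-type neighbors, below 1/2.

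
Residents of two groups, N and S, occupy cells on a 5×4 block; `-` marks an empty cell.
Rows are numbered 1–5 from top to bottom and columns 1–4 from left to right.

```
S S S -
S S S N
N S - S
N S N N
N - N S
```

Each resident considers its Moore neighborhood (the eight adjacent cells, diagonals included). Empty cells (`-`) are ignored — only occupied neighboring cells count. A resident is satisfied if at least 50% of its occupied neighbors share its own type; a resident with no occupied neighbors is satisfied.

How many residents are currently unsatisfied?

Row 1: (1,1)S 3/3 satisfied · (1,2)S 5/5 satisfied · (1,3)S 3/4 satisfied
Row 2: (2,1)S 4/5 satisfied · (2,2)S 6/7 satisfied · (2,3)S 5/6 satisfied · (2,4)N 0/3 not
Row 3: (3,1)N 1/5 not · (3,2)S 4/7 satisfied · (3,4)S 1/4 not
Row 4: (4,1)N 2/4 satisfied · (4,2)S 1/6 not · (4,3)N 2/6 not · (4,4)N 2/4 satisfied
Row 5: (5,1)N 1/2 satisfied · (5,3)N 2/4 satisfied · (5,4)S 0/3 not
Unsatisfied: (2,4), (3,1), (3,4), (4,2), (4,3), (5,4) — 6 in total.

6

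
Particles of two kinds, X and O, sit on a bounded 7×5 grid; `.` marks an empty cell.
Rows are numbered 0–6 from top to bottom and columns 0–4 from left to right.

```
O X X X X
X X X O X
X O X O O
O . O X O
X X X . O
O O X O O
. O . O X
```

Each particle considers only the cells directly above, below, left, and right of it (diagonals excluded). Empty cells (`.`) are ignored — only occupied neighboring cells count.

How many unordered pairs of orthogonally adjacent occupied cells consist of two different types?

Scan each occupied cell's neighbors to the right and below so each pair is counted once.
From row 0: 3 unlike of 9 pairs (running 3/9).
From row 1: 4 unlike of 9 pairs (running 7/18).
From row 2: 6 unlike of 8 pairs (running 13/26).
From row 3: 4 unlike of 5 pairs (running 17/31).
From row 4: 2 unlike of 6 pairs (running 19/37).
From row 5: 3 unlike of 7 pairs (running 22/44).
From row 6: 1 unlike of 1 pairs (running 23/45).
Total adjacent occupied pairs: 45; unlike-type pairs: 23.

23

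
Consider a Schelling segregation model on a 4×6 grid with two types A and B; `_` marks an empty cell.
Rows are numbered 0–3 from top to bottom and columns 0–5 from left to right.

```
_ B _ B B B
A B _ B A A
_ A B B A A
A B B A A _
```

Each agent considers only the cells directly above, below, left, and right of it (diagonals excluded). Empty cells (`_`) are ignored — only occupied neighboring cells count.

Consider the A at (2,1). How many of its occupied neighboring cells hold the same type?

Occupied neighbors of (2,1): (1,1)=B, (3,1)=B, (2,2)=B.
Same type (A): 0 of 3.

0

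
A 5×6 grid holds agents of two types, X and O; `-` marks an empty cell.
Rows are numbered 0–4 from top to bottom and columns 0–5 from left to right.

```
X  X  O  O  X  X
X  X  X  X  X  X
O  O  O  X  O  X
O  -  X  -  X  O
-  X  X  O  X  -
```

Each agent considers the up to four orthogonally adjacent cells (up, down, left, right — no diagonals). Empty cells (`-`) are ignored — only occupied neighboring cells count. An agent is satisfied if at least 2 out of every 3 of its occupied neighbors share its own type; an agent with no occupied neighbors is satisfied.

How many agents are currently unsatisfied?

(0,0)X 2/2 ✓
(0,1)X 2/3 ✓
(0,2)O 1/3 ✗
(0,3)O 1/3 ✗
(0,4)X 2/3 ✓
(0,5)X 2/2 ✓
(1,0)X 2/3 ✓
(1,1)X 3/4 ✓
(1,2)X 2/4 ✗
(1,3)X 3/4 ✓
(1,4)X 3/4 ✓
(1,5)X 3/3 ✓
(2,0)O 2/3 ✓
(2,1)O 2/3 ✓
(2,2)O 1/4 ✗
(2,3)X 1/3 ✗
(2,4)O 0/4 ✗
(2,5)X 1/3 ✗
(3,0)O 1/1 ✓
(3,2)X 1/2 ✗
(3,4)X 1/3 ✗
(3,5)O 0/2 ✗
(4,1)X 1/1 ✓
(4,2)X 2/3 ✓
(4,3)O 0/2 ✗
(4,4)X 1/2 ✗
Unsatisfied: (0,2), (0,3), (1,2), (2,2), (2,3), (2,4), (2,5), (3,2), (3,4), (3,5), (4,3), (4,4) — 12 in total.

12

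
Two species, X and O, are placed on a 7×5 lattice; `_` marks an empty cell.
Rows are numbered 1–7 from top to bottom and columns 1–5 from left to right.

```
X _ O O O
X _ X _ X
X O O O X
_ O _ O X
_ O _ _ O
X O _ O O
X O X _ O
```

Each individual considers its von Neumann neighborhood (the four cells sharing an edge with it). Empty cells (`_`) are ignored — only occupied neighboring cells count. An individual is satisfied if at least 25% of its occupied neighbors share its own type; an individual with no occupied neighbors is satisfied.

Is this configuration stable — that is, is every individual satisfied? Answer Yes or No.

(1,1)X 1/1 ✓
(1,3)O 1/2 ✓
(1,4)O 2/2 ✓
(1,5)O 1/2 ✓
(2,1)X 2/2 ✓
(2,3)X 0/2 ✗
(2,5)X 1/2 ✓
(3,1)X 1/2 ✓
(3,2)O 2/3 ✓
(3,3)O 2/3 ✓
(3,4)O 2/3 ✓
(3,5)X 2/3 ✓
(4,2)O 2/2 ✓
(4,4)O 1/2 ✓
(4,5)X 1/3 ✓
(5,2)O 2/2 ✓
(5,5)O 1/2 ✓
(6,1)X 1/2 ✓
(6,2)O 2/3 ✓
(6,4)O 1/1 ✓
(6,5)O 3/3 ✓
(7,1)X 1/2 ✓
(7,2)O 1/3 ✓
(7,3)X 0/1 ✗
(7,5)O 1/1 ✓
For instance (2,3) has only 0/2 same-type neighbors, below 1/4.

No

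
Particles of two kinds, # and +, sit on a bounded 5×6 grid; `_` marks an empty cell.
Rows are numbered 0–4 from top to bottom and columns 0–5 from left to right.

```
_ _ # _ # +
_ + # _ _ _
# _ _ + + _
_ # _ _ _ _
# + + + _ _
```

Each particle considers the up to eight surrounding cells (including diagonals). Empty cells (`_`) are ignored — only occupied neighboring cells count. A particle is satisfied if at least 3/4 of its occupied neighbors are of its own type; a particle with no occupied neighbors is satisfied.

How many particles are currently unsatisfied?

(0,2)# 1/2 not
(0,4)# 0/1 not
(0,5)+ 0/1 not
(1,1)+ 0/3 not
(1,2)# 1/3 not
(2,0)# 1/2 not
(2,3)+ 1/2 not
(2,4)+ 1/1 satisfied
(3,1)# 2/4 not
(4,0)# 1/2 not
(4,1)+ 1/3 not
(4,2)+ 2/3 not
(4,3)+ 1/1 satisfied
Unsatisfied: (0,2), (0,4), (0,5), (1,1), (1,2), (2,0), (2,3), (3,1), (4,0), (4,1), (4,2) — 11 in total.

11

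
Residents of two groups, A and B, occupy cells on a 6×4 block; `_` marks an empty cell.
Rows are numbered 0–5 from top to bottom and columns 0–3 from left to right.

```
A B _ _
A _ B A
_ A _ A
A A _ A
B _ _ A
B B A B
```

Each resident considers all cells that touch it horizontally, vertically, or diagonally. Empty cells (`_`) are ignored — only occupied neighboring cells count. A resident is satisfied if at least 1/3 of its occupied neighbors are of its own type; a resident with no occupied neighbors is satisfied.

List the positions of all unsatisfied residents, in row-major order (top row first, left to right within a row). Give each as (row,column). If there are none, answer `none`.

(0,0)A 1/2 ✓
(0,1)B 1/3 ✓
(1,0)A 2/3 ✓
(1,2)B 1/4 ✗
(1,3)A 1/2 ✓
(2,1)A 3/4 ✓
(2,3)A 2/3 ✓
(3,0)A 2/3 ✓
(3,1)A 2/3 ✓
(3,3)A 2/2 ✓
(4,0)B 2/4 ✓
(4,3)A 2/3 ✓
(5,0)B 2/2 ✓
(5,1)B 2/3 ✓
(5,2)A 1/3 ✓
(5,3)B 0/2 ✗

(1,2), (5,3)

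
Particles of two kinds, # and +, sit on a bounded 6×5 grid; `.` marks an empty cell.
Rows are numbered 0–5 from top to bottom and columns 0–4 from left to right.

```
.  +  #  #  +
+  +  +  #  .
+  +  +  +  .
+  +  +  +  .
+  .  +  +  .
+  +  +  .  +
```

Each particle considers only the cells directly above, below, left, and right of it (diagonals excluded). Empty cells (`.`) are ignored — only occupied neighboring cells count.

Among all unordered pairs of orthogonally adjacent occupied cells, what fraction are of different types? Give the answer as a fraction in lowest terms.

5/31

Scan each occupied cell's neighbors to the right and below so each pair is counted once.
From row 0: 3 unlike of 6 pairs (running 3/6).
From row 1: 2 unlike of 7 pairs (running 5/13).
From row 2: 0 unlike of 7 pairs (running 5/20).
From row 3: 0 unlike of 6 pairs (running 5/26).
From row 4: 0 unlike of 3 pairs (running 5/29).
From row 5: 0 unlike of 2 pairs (running 5/31).
Total adjacent occupied pairs: 31; unlike-type pairs: 5.
5/31 is already in lowest terms.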